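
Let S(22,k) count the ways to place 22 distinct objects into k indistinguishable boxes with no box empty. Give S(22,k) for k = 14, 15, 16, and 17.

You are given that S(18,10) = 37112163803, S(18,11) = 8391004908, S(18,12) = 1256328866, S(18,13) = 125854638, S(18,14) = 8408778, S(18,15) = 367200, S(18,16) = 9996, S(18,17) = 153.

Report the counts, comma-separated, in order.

r19: T_19,11=11×8391004908+37112163803=129413217791; T_19,12=12×1256328866+8391004908=23466951300; T_19,13=13×125854638+1256328866=2892439160; T_19,14=14×8408778+125854638=243577530; T_19,15=15×367200+8408778=13916778; T_19,16=16×9996+367200=527136; T_19,17=17×153+9996=12597
r20: T_20,12=12×23466951300+129413217791=411016633391; T_20,13=13×2892439160+23466951300=61068660380; T_20,14=14×243577530+2892439160=6302524580; T_20,15=15×13916778+243577530=452329200; T_20,16=16×527136+13916778=22350954; T_20,17=17×12597+527136=741285
r21: T_21,13=13×61068660380+411016633391=1204909218331; T_21,14=14×6302524580+61068660380=149304004500; T_21,15=15×452329200+6302524580=13087462580; T_21,16=16×22350954+452329200=809944464; T_21,17=17×741285+22350954=34952799
r22: T_22,14=14×149304004500+1204909218331=3295165281331; T_22,15=15×13087462580+149304004500=345615943200; T_22,16=16×809944464+13087462580=26046574004; T_22,17=17×34952799+809944464=1404142047
Read S(22,14) = 3295165281331, S(22,15) = 345615943200, S(22,16) = 26046574004, S(22,17) = 1404142047.

3295165281331, 345615943200, 26046574004, 1404142047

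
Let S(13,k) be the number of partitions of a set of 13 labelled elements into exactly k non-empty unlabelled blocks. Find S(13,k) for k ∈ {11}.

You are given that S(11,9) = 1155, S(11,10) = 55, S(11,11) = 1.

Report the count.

2431

@12  (12,10):55·10+1155→1705, (12,11):1·11+55→66
@13  (13,11):66·11+1705→2431
Read S(13,11) = 2431.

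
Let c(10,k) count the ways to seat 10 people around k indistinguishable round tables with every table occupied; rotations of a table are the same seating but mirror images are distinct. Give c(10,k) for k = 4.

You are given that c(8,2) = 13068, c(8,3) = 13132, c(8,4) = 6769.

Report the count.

723680

[9] T[9,3]:8*13132+13068=118124 · T[9,4]:8*6769+13132=67284
[10] T[10,4]:9*67284+118124=723680
Read c(10,4) = 723680.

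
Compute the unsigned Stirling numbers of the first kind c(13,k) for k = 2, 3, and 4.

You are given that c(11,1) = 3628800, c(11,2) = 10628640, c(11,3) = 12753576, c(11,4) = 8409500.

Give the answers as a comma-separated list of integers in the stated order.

1486442880, 1931559552, 1414014888

@12  (12,1):3628800·11+0→39916800, (12,2):10628640·11+3628800→120543840, (12,3):12753576·11+10628640→150917976, (12,4):8409500·11+12753576→105258076
@13  (13,2):120543840·12+39916800→1486442880, (13,3):150917976·12+120543840→1931559552, (13,4):105258076·12+150917976→1414014888
Read c(13,2) = 1486442880, c(13,3) = 1931559552, c(13,4) = 1414014888.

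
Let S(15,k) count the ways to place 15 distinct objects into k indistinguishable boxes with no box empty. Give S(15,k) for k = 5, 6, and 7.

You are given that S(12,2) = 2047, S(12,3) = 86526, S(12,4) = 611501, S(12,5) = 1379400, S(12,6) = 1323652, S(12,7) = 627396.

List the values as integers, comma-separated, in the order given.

210766920, 420693273, 408741333

@13  (13,3):86526·3+2047→261625, (13,4):611501·4+86526→2532530, (13,5):1379400·5+611501→7508501, (13,6):1323652·6+1379400→9321312, (13,7):627396·7+1323652→5715424
@14  (14,4):2532530·4+261625→10391745, (14,5):7508501·5+2532530→40075035, (14,6):9321312·6+7508501→63436373, (14,7):5715424·7+9321312→49329280
@15  (15,5):40075035·5+10391745→210766920, (15,6):63436373·6+40075035→420693273, (15,7):49329280·7+63436373→408741333
Read S(15,5) = 210766920, S(15,6) = 420693273, S(15,7) = 408741333.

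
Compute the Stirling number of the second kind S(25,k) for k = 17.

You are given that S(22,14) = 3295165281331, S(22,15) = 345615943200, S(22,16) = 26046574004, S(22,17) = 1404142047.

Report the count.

r23: T_23,15=15×345615943200+3295165281331=8479404429331; T_23,16=16×26046574004+345615943200=762361127264; T_23,17=17×1404142047+26046574004=49916988803
r24: T_24,16=16×762361127264+8479404429331=20677182465555; T_24,17=17×49916988803+762361127264=1610949936915
r25: T_25,17=17×1610949936915+20677182465555=48063331393110
Read S(25,17) = 48063331393110.

48063331393110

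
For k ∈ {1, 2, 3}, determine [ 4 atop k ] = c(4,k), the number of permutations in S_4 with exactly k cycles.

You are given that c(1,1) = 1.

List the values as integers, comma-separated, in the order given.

row 2: T[2][1]=1·1+0=1  T[2][2]=1·0+1=1
row 3: T[3][1]=2·1+0=2  T[3][2]=2·1+1=3  T[3][3]=2·0+1=1
row 4: T[4][1]=3·2+0=6  T[4][2]=3·3+2=11  T[4][3]=3·1+3=6
Read c(4,1) = 6, c(4,2) = 11, c(4,3) = 6.

6, 11, 6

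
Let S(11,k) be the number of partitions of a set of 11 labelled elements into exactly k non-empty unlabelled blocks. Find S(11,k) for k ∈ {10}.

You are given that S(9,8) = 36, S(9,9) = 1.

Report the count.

@10  (10,9):1·9+36→45, (10,10):0·10+1→1
@11  (11,10):1·10+45→55
Read S(11,10) = 55.

55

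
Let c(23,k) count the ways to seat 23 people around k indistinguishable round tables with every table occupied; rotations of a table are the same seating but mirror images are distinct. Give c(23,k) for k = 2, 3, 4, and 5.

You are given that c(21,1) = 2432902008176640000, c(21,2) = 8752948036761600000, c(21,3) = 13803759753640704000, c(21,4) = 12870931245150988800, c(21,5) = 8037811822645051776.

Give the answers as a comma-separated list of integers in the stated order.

4148476779335454720000, 6756146673770930688000, 6548684852703068697600, 4280722865357147142912

row 22: T[22][1]=21·2432902008176640000+0=51090942171709440000  T[22][2]=21·8752948036761600000+2432902008176640000=186244810780170240000  T[22][3]=21·13803759753640704000+8752948036761600000=298631902863216384000  T[22][4]=21·12870931245150988800+13803759753640704000=284093315901811468800  T[22][5]=21·8037811822645051776+12870931245150988800=181664979520697076096
row 23: T[23][2]=22·186244810780170240000+51090942171709440000=4148476779335454720000  T[23][3]=22·298631902863216384000+186244810780170240000=6756146673770930688000  T[23][4]=22·284093315901811468800+298631902863216384000=6548684852703068697600  T[23][5]=22·181664979520697076096+284093315901811468800=4280722865357147142912
Read c(23,2) = 4148476779335454720000, c(23,3) = 6756146673770930688000, c(23,4) = 6548684852703068697600, c(23,5) = 4280722865357147142912.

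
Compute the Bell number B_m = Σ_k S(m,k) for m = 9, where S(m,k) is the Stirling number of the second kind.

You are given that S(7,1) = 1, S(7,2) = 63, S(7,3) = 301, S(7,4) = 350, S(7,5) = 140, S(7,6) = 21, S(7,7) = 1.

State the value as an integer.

21147

i=8: T(8,1)=0+1·1=1 | T(8,2)=1+2·63=127 | T(8,3)=63+3·301=966 | T(8,4)=301+4·350=1701 | T(8,5)=350+5·140=1050 | T(8,6)=140+6·21=266 | T(8,7)=21+7·1=28 | T(8,8)=1+8·0=1
i=9: T(9,1)=0+1·1=1 | T(9,2)=1+2·127=255 | T(9,3)=127+3·966=3025 | T(9,4)=966+4·1701=7770 | T(9,5)=1701+5·1050=6951 | T(9,6)=1050+6·266=2646 | T(9,7)=266+7·28=462 | T(9,8)=28+8·1=36 | T(9,9)=1+9·0=1
B_9 = ΣS(9,k) = 1+255+3025+7770+6951+2646+462+36+1 = 21147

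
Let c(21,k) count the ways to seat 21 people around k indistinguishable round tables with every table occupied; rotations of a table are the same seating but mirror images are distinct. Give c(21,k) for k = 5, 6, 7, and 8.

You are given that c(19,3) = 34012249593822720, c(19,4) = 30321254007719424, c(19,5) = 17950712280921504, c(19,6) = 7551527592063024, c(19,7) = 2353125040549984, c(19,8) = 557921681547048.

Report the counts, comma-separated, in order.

8037811822645051776, 3599979517947607200, 1206647803780373360, 311333643161390640

i=20: T(20,4)=34012249593822720+19·30321254007719424=610116075740491776 | T(20,5)=30321254007719424+19·17950712280921504=371384787345228000 | T(20,6)=17950712280921504+19·7551527592063024=161429736530118960 | T(20,7)=7551527592063024+19·2353125040549984=52260903362512720 | T(20,8)=2353125040549984+19·557921681547048=12953636989943896
i=21: T(21,5)=610116075740491776+20·371384787345228000=8037811822645051776 | T(21,6)=371384787345228000+20·161429736530118960=3599979517947607200 | T(21,7)=161429736530118960+20·52260903362512720=1206647803780373360 | T(21,8)=52260903362512720+20·12953636989943896=311333643161390640
Read c(21,5) = 8037811822645051776, c(21,6) = 3599979517947607200, c(21,7) = 1206647803780373360, c(21,8) = 311333643161390640.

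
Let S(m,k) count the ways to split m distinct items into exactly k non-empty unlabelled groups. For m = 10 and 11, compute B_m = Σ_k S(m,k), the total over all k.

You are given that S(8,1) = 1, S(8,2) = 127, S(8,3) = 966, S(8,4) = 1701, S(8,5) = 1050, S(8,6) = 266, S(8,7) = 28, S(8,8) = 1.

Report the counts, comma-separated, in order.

115975, 678570

[9] T[9,1]:1*1+0=1 · T[9,2]:2*127+1=255 · T[9,3]:3*966+127=3025 · T[9,4]:4*1701+966=7770 · T[9,5]:5*1050+1701=6951 · T[9,6]:6*266+1050=2646 · T[9,7]:7*28+266=462 · T[9,8]:8*1+28=36 · T[9,9]:9*0+1=1
[10] T[10,1]:1*1+0=1 · T[10,2]:2*255+1=511 · T[10,3]:3*3025+255=9330 · T[10,4]:4*7770+3025=34105 · T[10,5]:5*6951+7770=42525 · T[10,6]:6*2646+6951=22827 · T[10,7]:7*462+2646=5880 · T[10,8]:8*36+462=750 · T[10,9]:9*1+36=45 · T[10,10]:10*0+1=1
[11] T[11,1]:1*1+0=1 · T[11,2]:2*511+1=1023 · T[11,3]:3*9330+511=28501 · T[11,4]:4*34105+9330=145750 · T[11,5]:5*42525+34105=246730 · T[11,6]:6*22827+42525=179487 · T[11,7]:7*5880+22827=63987 · T[11,8]:8*750+5880=11880 · T[11,9]:9*45+750=1155 · T[11,10]:10*1+45=55 · T[11,11]:11*0+1=1
B_10 = ΣS(10,k) = 1+511+9330+34105+42525+22827+5880+750+45+1 = 115975
B_11 = ΣS(11,k) = 1+1023+28501+145750+246730+179487+63987+11880+1155+55+1 = 678570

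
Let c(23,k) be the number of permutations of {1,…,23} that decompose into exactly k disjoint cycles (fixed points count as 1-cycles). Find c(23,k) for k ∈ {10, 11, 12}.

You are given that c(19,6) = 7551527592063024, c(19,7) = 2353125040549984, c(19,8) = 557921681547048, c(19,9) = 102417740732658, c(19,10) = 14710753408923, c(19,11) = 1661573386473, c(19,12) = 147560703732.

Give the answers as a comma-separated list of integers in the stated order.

row 20: T[20][7]=19·2353125040549984+7551527592063024=52260903362512720  T[20][8]=19·557921681547048+2353125040549984=12953636989943896  T[20][9]=19·102417740732658+557921681547048=2503858755467550  T[20][10]=19·14710753408923+102417740732658=381922055502195  T[20][11]=19·1661573386473+14710753408923=46280647751910  T[20][12]=19·147560703732+1661573386473=4465226757381
row 21: T[21][8]=20·12953636989943896+52260903362512720=311333643161390640  T[21][9]=20·2503858755467550+12953636989943896=63030812099294896  T[21][10]=20·381922055502195+2503858755467550=10142299865511450  T[21][11]=20·46280647751910+381922055502195=1307535010540395  T[21][12]=20·4465226757381+46280647751910=135585182899530
row 22: T[22][9]=21·63030812099294896+311333643161390640=1634980697246583456  T[22][10]=21·10142299865511450+63030812099294896=276019109275035346  T[22][11]=21·1307535010540395+10142299865511450=37600535086859745  T[22][12]=21·135585182899530+1307535010540395=4154823851430525
row 23: T[23][10]=22·276019109275035346+1634980697246583456=7707401101297361068  T[23][11]=22·37600535086859745+276019109275035346=1103230881185949736  T[23][12]=22·4154823851430525+37600535086859745=129006659818331295
Read c(23,10) = 7707401101297361068, c(23,11) = 1103230881185949736, c(23,12) = 129006659818331295.

7707401101297361068, 1103230881185949736, 129006659818331295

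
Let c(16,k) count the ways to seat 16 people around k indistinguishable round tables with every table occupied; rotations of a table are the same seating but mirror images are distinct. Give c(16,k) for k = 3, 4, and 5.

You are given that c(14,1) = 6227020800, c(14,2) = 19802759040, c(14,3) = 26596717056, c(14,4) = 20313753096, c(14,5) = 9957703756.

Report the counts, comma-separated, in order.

6165817614720, 5056995703824, 2706813345600

@15  (15,2):19802759040·14+6227020800→283465647360, (15,3):26596717056·14+19802759040→392156797824, (15,4):20313753096·14+26596717056→310989260400, (15,5):9957703756·14+20313753096→159721605680
@16  (16,3):392156797824·15+283465647360→6165817614720, (16,4):310989260400·15+392156797824→5056995703824, (16,5):159721605680·15+310989260400→2706813345600
Read c(16,3) = 6165817614720, c(16,4) = 5056995703824, c(16,5) = 2706813345600.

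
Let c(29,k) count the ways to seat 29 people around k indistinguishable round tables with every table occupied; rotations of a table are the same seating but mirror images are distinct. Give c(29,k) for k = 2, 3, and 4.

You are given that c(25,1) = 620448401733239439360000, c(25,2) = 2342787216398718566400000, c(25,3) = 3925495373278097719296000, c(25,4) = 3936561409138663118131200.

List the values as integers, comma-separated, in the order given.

row 26: T[26][1]=25·620448401733239439360000+0=15511210043330985984000000  T[26][2]=25·2342787216398718566400000+620448401733239439360000=59190128811701203599360000  T[26][3]=25·3925495373278097719296000+2342787216398718566400000=100480171548351161548800000  T[26][4]=25·3936561409138663118131200+3925495373278097719296000=102339530601744675672576000
row 27: T[27][1]=26·15511210043330985984000000+0=403291461126605635584000000  T[27][2]=26·59190128811701203599360000+15511210043330985984000000=1554454559147562279567360000  T[27][3]=26·100480171548351161548800000+59190128811701203599360000=2671674589068831403868160000  T[27][4]=26·102339530601744675672576000+100480171548351161548800000=2761307967193712729035776000
row 28: T[28][1]=27·403291461126605635584000000+0=10888869450418352160768000000  T[28][2]=27·1554454559147562279567360000+403291461126605635584000000=42373564558110787183902720000  T[28][3]=27·2671674589068831403868160000+1554454559147562279567360000=73689668464006010184007680000  T[28][4]=27·2761307967193712729035776000+2671674589068831403868160000=77226989703299075087834112000
row 29: T[29][2]=28·42373564558110787183902720000+10888869450418352160768000000=1197348677077520393310044160000  T[29][3]=28·73689668464006010184007680000+42373564558110787183902720000=2105684281550279072336117760000  T[29][4]=28·77226989703299075087834112000+73689668464006010184007680000=2236045380156380112643362816000
Read c(29,2) = 1197348677077520393310044160000, c(29,3) = 2105684281550279072336117760000, c(29,4) = 2236045380156380112643362816000.

1197348677077520393310044160000, 2105684281550279072336117760000, 2236045380156380112643362816000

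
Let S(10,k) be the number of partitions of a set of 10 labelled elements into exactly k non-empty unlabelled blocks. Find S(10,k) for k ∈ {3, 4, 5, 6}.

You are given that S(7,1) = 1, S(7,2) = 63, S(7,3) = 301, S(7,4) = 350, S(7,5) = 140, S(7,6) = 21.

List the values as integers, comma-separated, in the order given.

[8] T[8,1]:1*1+0=1 · T[8,2]:2*63+1=127 · T[8,3]:3*301+63=966 · T[8,4]:4*350+301=1701 · T[8,5]:5*140+350=1050 · T[8,6]:6*21+140=266
[9] T[9,2]:2*127+1=255 · T[9,3]:3*966+127=3025 · T[9,4]:4*1701+966=7770 · T[9,5]:5*1050+1701=6951 · T[9,6]:6*266+1050=2646
[10] T[10,3]:3*3025+255=9330 · T[10,4]:4*7770+3025=34105 · T[10,5]:5*6951+7770=42525 · T[10,6]:6*2646+6951=22827
Read S(10,3) = 9330, S(10,4) = 34105, S(10,5) = 42525, S(10,6) = 22827.

9330, 34105, 42525, 22827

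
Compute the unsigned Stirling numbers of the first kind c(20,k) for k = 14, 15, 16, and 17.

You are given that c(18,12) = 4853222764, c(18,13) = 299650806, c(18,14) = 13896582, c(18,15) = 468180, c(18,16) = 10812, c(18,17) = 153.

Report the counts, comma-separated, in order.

r19: T_19,13=18×299650806+4853222764=10246937272; T_19,14=18×13896582+299650806=549789282; T_19,15=18×468180+13896582=22323822; T_19,16=18×10812+468180=662796; T_19,17=18×153+10812=13566
r20: T_20,14=19×549789282+10246937272=20692933630; T_20,15=19×22323822+549789282=973941900; T_20,16=19×662796+22323822=34916946; T_20,17=19×13566+662796=920550
Read c(20,14) = 20692933630, c(20,15) = 973941900, c(20,16) = 34916946, c(20,17) = 920550.

20692933630, 973941900, 34916946, 920550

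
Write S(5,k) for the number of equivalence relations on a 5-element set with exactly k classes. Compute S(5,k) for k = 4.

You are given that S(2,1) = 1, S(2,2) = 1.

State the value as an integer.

i=3: T(3,2)=1+2·1=3 | T(3,3)=1+3·0=1
i=4: T(4,3)=3+3·1=6 | T(4,4)=1+4·0=1
i=5: T(5,4)=6+4·1=10
Read S(5,4) = 10.

10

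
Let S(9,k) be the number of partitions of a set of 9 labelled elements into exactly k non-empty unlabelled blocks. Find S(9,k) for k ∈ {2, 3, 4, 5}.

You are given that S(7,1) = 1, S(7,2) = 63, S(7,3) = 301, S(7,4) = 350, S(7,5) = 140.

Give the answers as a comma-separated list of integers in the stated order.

255, 3025, 7770, 6951

row 8: T[8][1]=1·1+0=1  T[8][2]=2·63+1=127  T[8][3]=3·301+63=966  T[8][4]=4·350+301=1701  T[8][5]=5·140+350=1050
row 9: T[9][2]=2·127+1=255  T[9][3]=3·966+127=3025  T[9][4]=4·1701+966=7770  T[9][5]=5·1050+1701=6951
Read S(9,2) = 255, S(9,3) = 3025, S(9,4) = 7770, S(9,5) = 6951.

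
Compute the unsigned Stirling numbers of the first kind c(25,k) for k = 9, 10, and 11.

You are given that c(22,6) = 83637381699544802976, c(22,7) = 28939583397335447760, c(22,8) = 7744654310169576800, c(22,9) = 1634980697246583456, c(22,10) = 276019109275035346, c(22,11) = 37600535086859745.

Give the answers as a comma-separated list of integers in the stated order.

34218695959407148992880, 6508376179668146850000, 1014945527825214637300

row 23: T[23][7]=22·28939583397335447760+83637381699544802976=720308216440924653696  T[23][8]=22·7744654310169576800+28939583397335447760=199321978221066137360  T[23][9]=22·1634980697246583456+7744654310169576800=43714229649594412832  T[23][10]=22·276019109275035346+1634980697246583456=7707401101297361068  T[23][11]=22·37600535086859745+276019109275035346=1103230881185949736
row 24: T[24][8]=23·199321978221066137360+720308216440924653696=5304713715525445812976  T[24][9]=23·43714229649594412832+199321978221066137360=1204749260161737632496  T[24][10]=23·7707401101297361068+43714229649594412832=220984454979433717396  T[24][11]=23·1103230881185949736+7707401101297361068=33081711368574204996
row 25: T[25][9]=24·1204749260161737632496+5304713715525445812976=34218695959407148992880  T[25][10]=24·220984454979433717396+1204749260161737632496=6508376179668146850000  T[25][11]=24·33081711368574204996+220984454979433717396=1014945527825214637300
Read c(25,9) = 34218695959407148992880, c(25,10) = 6508376179668146850000, c(25,11) = 1014945527825214637300.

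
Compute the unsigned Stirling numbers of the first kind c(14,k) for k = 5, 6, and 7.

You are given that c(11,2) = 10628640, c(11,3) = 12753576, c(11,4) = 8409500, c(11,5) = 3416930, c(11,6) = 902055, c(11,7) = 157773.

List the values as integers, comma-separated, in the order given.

9957703756, 3336118786, 790943153

r12: T_12,3=11×12753576+10628640=150917976; T_12,4=11×8409500+12753576=105258076; T_12,5=11×3416930+8409500=45995730; T_12,6=11×902055+3416930=13339535; T_12,7=11×157773+902055=2637558
r13: T_13,4=12×105258076+150917976=1414014888; T_13,5=12×45995730+105258076=657206836; T_13,6=12×13339535+45995730=206070150; T_13,7=12×2637558+13339535=44990231
r14: T_14,5=13×657206836+1414014888=9957703756; T_14,6=13×206070150+657206836=3336118786; T_14,7=13×44990231+206070150=790943153
Read c(14,5) = 9957703756, c(14,6) = 3336118786, c(14,7) = 790943153.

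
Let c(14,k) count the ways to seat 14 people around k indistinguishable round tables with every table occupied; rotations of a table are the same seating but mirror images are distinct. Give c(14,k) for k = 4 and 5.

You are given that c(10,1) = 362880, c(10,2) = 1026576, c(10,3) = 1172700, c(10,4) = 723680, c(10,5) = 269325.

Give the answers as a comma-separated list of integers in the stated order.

[11] T[11,1]:10*362880+0=3628800 · T[11,2]:10*1026576+362880=10628640 · T[11,3]:10*1172700+1026576=12753576 · T[11,4]:10*723680+1172700=8409500 · T[11,5]:10*269325+723680=3416930
[12] T[12,2]:11*10628640+3628800=120543840 · T[12,3]:11*12753576+10628640=150917976 · T[12,4]:11*8409500+12753576=105258076 · T[12,5]:11*3416930+8409500=45995730
[13] T[13,3]:12*150917976+120543840=1931559552 · T[13,4]:12*105258076+150917976=1414014888 · T[13,5]:12*45995730+105258076=657206836
[14] T[14,4]:13*1414014888+1931559552=20313753096 · T[14,5]:13*657206836+1414014888=9957703756
Read c(14,4) = 20313753096, c(14,5) = 9957703756.

20313753096, 9957703756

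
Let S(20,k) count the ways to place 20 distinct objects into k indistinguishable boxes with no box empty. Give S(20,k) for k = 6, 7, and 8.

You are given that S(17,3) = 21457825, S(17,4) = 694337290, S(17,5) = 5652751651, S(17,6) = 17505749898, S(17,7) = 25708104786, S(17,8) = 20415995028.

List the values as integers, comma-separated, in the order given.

@18  (18,4):694337290·4+21457825→2798806985, (18,5):5652751651·5+694337290→28958095545, (18,6):17505749898·6+5652751651→110687251039, (18,7):25708104786·7+17505749898→197462483400, (18,8):20415995028·8+25708104786→189036065010
@19  (19,5):28958095545·5+2798806985→147589284710, (19,6):110687251039·6+28958095545→693081601779, (19,7):197462483400·7+110687251039→1492924634839, (19,8):189036065010·8+197462483400→1709751003480
@20  (20,6):693081601779·6+147589284710→4306078895384, (20,7):1492924634839·7+693081601779→11143554045652, (20,8):1709751003480·8+1492924634839→15170932662679
Read S(20,6) = 4306078895384, S(20,7) = 11143554045652, S(20,8) = 15170932662679.

4306078895384, 11143554045652, 15170932662679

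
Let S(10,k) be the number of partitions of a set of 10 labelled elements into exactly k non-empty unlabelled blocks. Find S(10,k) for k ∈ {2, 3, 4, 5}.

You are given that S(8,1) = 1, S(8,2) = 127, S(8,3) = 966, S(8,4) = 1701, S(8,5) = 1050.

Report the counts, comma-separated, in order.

511, 9330, 34105, 42525

i=9: T(9,1)=0+1·1=1 | T(9,2)=1+2·127=255 | T(9,3)=127+3·966=3025 | T(9,4)=966+4·1701=7770 | T(9,5)=1701+5·1050=6951
i=10: T(10,2)=1+2·255=511 | T(10,3)=255+3·3025=9330 | T(10,4)=3025+4·7770=34105 | T(10,5)=7770+5·6951=42525
Read S(10,2) = 511, S(10,3) = 9330, S(10,4) = 34105, S(10,5) = 42525.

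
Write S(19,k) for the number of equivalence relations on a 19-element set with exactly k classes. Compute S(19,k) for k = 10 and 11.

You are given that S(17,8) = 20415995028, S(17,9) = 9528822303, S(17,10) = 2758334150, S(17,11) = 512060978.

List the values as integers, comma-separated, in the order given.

477297033785, 129413217791

r18: T_18,9=9×9528822303+20415995028=106175395755; T_18,10=10×2758334150+9528822303=37112163803; T_18,11=11×512060978+2758334150=8391004908
r19: T_19,10=10×37112163803+106175395755=477297033785; T_19,11=11×8391004908+37112163803=129413217791
Read S(19,10) = 477297033785, S(19,11) = 129413217791.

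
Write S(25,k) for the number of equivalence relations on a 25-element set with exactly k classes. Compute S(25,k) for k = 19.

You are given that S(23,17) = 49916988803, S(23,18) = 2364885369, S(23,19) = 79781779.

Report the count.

[24] T[24,18]:18*2364885369+49916988803=92484925445 · T[24,19]:19*79781779+2364885369=3880739170
[25] T[25,19]:19*3880739170+92484925445=166218969675
Read S(25,19) = 166218969675.

166218969675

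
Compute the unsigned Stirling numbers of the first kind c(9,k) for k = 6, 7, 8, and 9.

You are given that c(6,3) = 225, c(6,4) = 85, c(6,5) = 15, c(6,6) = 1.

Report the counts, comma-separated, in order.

i=7: T(7,4)=225+6·85=735 | T(7,5)=85+6·15=175 | T(7,6)=15+6·1=21 | T(7,7)=1+6·0=1
i=8: T(8,5)=735+7·175=1960 | T(8,6)=175+7·21=322 | T(8,7)=21+7·1=28 | T(8,8)=1+7·0=1
i=9: T(9,6)=1960+8·322=4536 | T(9,7)=322+8·28=546 | T(9,8)=28+8·1=36 | T(9,9)=1+8·0=1
Read c(9,6) = 4536, c(9,7) = 546, c(9,8) = 36, c(9,9) = 1.

4536, 546, 36, 1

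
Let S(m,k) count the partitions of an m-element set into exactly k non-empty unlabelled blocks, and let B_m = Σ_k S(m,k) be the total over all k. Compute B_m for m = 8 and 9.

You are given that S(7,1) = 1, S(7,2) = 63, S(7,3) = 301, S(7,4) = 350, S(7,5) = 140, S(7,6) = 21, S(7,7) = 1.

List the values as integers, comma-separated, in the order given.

4140, 21147

i=8: T(8,1)=0+1·1=1 | T(8,2)=1+2·63=127 | T(8,3)=63+3·301=966 | T(8,4)=301+4·350=1701 | T(8,5)=350+5·140=1050 | T(8,6)=140+6·21=266 | T(8,7)=21+7·1=28 | T(8,8)=1+8·0=1
i=9: T(9,1)=0+1·1=1 | T(9,2)=1+2·127=255 | T(9,3)=127+3·966=3025 | T(9,4)=966+4·1701=7770 | T(9,5)=1701+5·1050=6951 | T(9,6)=1050+6·266=2646 | T(9,7)=266+7·28=462 | T(9,8)=28+8·1=36 | T(9,9)=1+9·0=1
B_8 = ΣS(8,k) = 1+127+966+1701+1050+266+28+1 = 4140
B_9 = ΣS(9,k) = 1+255+3025+7770+6951+2646+462+36+1 = 21147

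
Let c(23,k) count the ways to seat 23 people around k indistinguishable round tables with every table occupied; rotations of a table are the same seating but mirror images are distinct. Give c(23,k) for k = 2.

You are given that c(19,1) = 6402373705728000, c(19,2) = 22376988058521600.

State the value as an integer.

row 20: T[20][1]=19·6402373705728000+0=121645100408832000  T[20][2]=19·22376988058521600+6402373705728000=431565146817638400
row 21: T[21][1]=20·121645100408832000+0=2432902008176640000  T[21][2]=20·431565146817638400+121645100408832000=8752948036761600000
row 22: T[22][1]=21·2432902008176640000+0=51090942171709440000  T[22][2]=21·8752948036761600000+2432902008176640000=186244810780170240000
row 23: T[23][2]=22·186244810780170240000+51090942171709440000=4148476779335454720000
Read c(23,2) = 4148476779335454720000.

4148476779335454720000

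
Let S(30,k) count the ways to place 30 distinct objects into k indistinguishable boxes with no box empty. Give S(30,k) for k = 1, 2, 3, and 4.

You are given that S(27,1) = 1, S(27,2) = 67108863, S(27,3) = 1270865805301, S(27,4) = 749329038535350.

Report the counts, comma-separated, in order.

r28: T_28,1=1×1+0=1; T_28,2=2×67108863+1=134217727; T_28,3=3×1270865805301+67108863=3812664524766; T_28,4=4×749329038535350+1270865805301=2998587019946701
r29: T_29,1=1×1+0=1; T_29,2=2×134217727+1=268435455; T_29,3=3×3812664524766+134217727=11438127792025; T_29,4=4×2998587019946701+3812664524766=11998160744311570
r30: T_30,1=1×1+0=1; T_30,2=2×268435455+1=536870911; T_30,3=3×11438127792025+268435455=34314651811530; T_30,4=4×11998160744311570+11438127792025=48004081105038305
Read S(30,1) = 1, S(30,2) = 536870911, S(30,3) = 34314651811530, S(30,4) = 48004081105038305.

1, 536870911, 34314651811530, 48004081105038305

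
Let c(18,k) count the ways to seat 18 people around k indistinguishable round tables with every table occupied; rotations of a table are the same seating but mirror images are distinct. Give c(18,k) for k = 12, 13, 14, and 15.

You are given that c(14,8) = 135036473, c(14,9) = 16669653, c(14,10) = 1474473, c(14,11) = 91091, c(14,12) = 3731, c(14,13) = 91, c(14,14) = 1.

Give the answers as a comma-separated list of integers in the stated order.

r15: T_15,9=14×16669653+135036473=368411615; T_15,10=14×1474473+16669653=37312275; T_15,11=14×91091+1474473=2749747; T_15,12=14×3731+91091=143325; T_15,13=14×91+3731=5005; T_15,14=14×1+91=105; T_15,15=14×0+1=1
r16: T_16,10=15×37312275+368411615=928095740; T_16,11=15×2749747+37312275=78558480; T_16,12=15×143325+2749747=4899622; T_16,13=15×5005+143325=218400; T_16,14=15×105+5005=6580; T_16,15=15×1+105=120
r17: T_17,11=16×78558480+928095740=2185031420; T_17,12=16×4899622+78558480=156952432; T_17,13=16×218400+4899622=8394022; T_17,14=16×6580+218400=323680; T_17,15=16×120+6580=8500
r18: T_18,12=17×156952432+2185031420=4853222764; T_18,13=17×8394022+156952432=299650806; T_18,14=17×323680+8394022=13896582; T_18,15=17×8500+323680=468180
Read c(18,12) = 4853222764, c(18,13) = 299650806, c(18,14) = 13896582, c(18,15) = 468180.

4853222764, 299650806, 13896582, 468180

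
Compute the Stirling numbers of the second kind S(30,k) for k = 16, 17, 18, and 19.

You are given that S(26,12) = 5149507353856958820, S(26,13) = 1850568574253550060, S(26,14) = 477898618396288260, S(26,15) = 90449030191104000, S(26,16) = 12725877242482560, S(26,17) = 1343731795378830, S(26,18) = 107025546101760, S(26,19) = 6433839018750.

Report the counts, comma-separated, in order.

2940812098256837097720, 511605167806434372210, 68591811024147549270, 7145845579888333500

@27  (27,13):1850568574253550060·13+5149507353856958820→29206898819153109600, (27,14):477898618396288260·14+1850568574253550060→8541149231801585700, (27,15):90449030191104000·15+477898618396288260→1834634071262848260, (27,16):12725877242482560·16+90449030191104000→294063066070824960, (27,17):1343731795378830·17+12725877242482560→35569317763922670, (27,18):107025546101760·18+1343731795378830→3270191625210510, (27,19):6433839018750·19+107025546101760→229268487458010
@28  (28,14):8541149231801585700·14+29206898819153109600→148782988064375309400, (28,15):1834634071262848260·15+8541149231801585700→36060660300744309600, (28,16):294063066070824960·16+1834634071262848260→6539643128396047620, (28,17):35569317763922670·17+294063066070824960→898741468057510350, (28,18):3270191625210510·18+35569317763922670→94432767017711850, (28,19):229268487458010·19+3270191625210510→7626292886912700
@29  (29,15):36060660300744309600·15+148782988064375309400→689692892575539953400, (29,16):6539643128396047620·16+36060660300744309600→140694950355081071520, (29,17):898741468057510350·17+6539643128396047620→21818248085373723570, (29,18):94432767017711850·18+898741468057510350→2598531274376323650, (29,19):7626292886912700·19+94432767017711850→239332331869053150
@30  (30,16):140694950355081071520·16+689692892575539953400→2940812098256837097720, (30,17):21818248085373723570·17+140694950355081071520→511605167806434372210, (30,18):2598531274376323650·18+21818248085373723570→68591811024147549270, (30,19):239332331869053150·19+2598531274376323650→7145845579888333500
Read S(30,16) = 2940812098256837097720, S(30,17) = 511605167806434372210, S(30,18) = 68591811024147549270, S(30,19) = 7145845579888333500.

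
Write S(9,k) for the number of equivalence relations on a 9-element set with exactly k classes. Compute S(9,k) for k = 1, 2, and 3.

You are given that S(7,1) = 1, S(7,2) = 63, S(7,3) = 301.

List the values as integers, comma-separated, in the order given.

r8: T_8,1=1×1+0=1; T_8,2=2×63+1=127; T_8,3=3×301+63=966
r9: T_9,1=1×1+0=1; T_9,2=2×127+1=255; T_9,3=3×966+127=3025
Read S(9,1) = 1, S(9,2) = 255, S(9,3) = 3025.

1, 255, 3025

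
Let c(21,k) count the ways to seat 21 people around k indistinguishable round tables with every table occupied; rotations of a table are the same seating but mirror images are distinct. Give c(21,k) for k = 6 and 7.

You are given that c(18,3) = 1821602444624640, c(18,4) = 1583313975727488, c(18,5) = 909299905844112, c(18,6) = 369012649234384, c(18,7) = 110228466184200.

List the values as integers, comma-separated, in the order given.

3599979517947607200, 1206647803780373360

i=19: T(19,4)=1821602444624640+18·1583313975727488=30321254007719424 | T(19,5)=1583313975727488+18·909299905844112=17950712280921504 | T(19,6)=909299905844112+18·369012649234384=7551527592063024 | T(19,7)=369012649234384+18·110228466184200=2353125040549984
i=20: T(20,5)=30321254007719424+19·17950712280921504=371384787345228000 | T(20,6)=17950712280921504+19·7551527592063024=161429736530118960 | T(20,7)=7551527592063024+19·2353125040549984=52260903362512720
i=21: T(21,6)=371384787345228000+20·161429736530118960=3599979517947607200 | T(21,7)=161429736530118960+20·52260903362512720=1206647803780373360
Read c(21,6) = 3599979517947607200, c(21,7) = 1206647803780373360.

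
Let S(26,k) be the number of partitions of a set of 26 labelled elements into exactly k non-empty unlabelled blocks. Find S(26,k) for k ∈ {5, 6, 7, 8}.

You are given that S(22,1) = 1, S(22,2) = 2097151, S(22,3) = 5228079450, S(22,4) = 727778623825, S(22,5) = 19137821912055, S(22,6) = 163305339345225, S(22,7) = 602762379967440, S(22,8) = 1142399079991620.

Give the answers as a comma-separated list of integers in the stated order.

12230196160292565, 224595186974125331, 1631853797991016600, 5749622251945664950

row 23: T[23][2]=2·2097151+1=4194303  T[23][3]=3·5228079450+2097151=15686335501  T[23][4]=4·727778623825+5228079450=2916342574750  T[23][5]=5·19137821912055+727778623825=96416888184100  T[23][6]=6·163305339345225+19137821912055=998969857983405  T[23][7]=7·602762379967440+163305339345225=4382641999117305  T[23][8]=8·1142399079991620+602762379967440=9741955019900400
row 24: T[24][3]=3·15686335501+4194303=47063200806  T[24][4]=4·2916342574750+15686335501=11681056634501  T[24][5]=5·96416888184100+2916342574750=485000783495250  T[24][6]=6·998969857983405+96416888184100=6090236036084530  T[24][7]=7·4382641999117305+998969857983405=31677463851804540  T[24][8]=8·9741955019900400+4382641999117305=82318282158320505
row 25: T[25][4]=4·11681056634501+47063200806=46771289738810  T[25][5]=5·485000783495250+11681056634501=2436684974110751  T[25][6]=6·6090236036084530+485000783495250=37026417000002430  T[25][7]=7·31677463851804540+6090236036084530=227832482998716310  T[25][8]=8·82318282158320505+31677463851804540=690223721118368580
row 26: T[26][5]=5·2436684974110751+46771289738810=12230196160292565  T[26][6]=6·37026417000002430+2436684974110751=224595186974125331  T[26][7]=7·227832482998716310+37026417000002430=1631853797991016600  T[26][8]=8·690223721118368580+227832482998716310=5749622251945664950
Read S(26,5) = 12230196160292565, S(26,6) = 224595186974125331, S(26,7) = 1631853797991016600, S(26,8) = 5749622251945664950.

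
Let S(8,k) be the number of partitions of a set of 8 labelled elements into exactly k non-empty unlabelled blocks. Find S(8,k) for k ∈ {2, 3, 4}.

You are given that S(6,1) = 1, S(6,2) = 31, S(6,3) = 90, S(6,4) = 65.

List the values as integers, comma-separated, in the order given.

127, 966, 1701

r7: T_7,1=1×1+0=1; T_7,2=2×31+1=63; T_7,3=3×90+31=301; T_7,4=4×65+90=350
r8: T_8,2=2×63+1=127; T_8,3=3×301+63=966; T_8,4=4×350+301=1701
Read S(8,2) = 127, S(8,3) = 966, S(8,4) = 1701.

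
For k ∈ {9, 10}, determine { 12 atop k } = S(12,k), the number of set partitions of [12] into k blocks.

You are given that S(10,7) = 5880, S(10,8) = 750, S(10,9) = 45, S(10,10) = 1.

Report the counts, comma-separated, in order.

row 11: T[11][8]=8·750+5880=11880  T[11][9]=9·45+750=1155  T[11][10]=10·1+45=55
row 12: T[12][9]=9·1155+11880=22275  T[12][10]=10·55+1155=1705
Read S(12,9) = 22275, S(12,10) = 1705.

22275, 1705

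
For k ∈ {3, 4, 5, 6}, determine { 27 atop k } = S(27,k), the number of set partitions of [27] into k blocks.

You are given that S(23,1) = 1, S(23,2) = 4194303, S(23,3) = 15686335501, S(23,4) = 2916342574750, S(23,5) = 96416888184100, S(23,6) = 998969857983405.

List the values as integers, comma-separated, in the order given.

1270865805301, 749329038535350, 61338207158409090, 1359801318005044551

@24  (24,1):1·1+0→1, (24,2):4194303·2+1→8388607, (24,3):15686335501·3+4194303→47063200806, (24,4):2916342574750·4+15686335501→11681056634501, (24,5):96416888184100·5+2916342574750→485000783495250, (24,6):998969857983405·6+96416888184100→6090236036084530
@25  (25,1):1·1+0→1, (25,2):8388607·2+1→16777215, (25,3):47063200806·3+8388607→141197991025, (25,4):11681056634501·4+47063200806→46771289738810, (25,5):485000783495250·5+11681056634501→2436684974110751, (25,6):6090236036084530·6+485000783495250→37026417000002430
@26  (26,2):16777215·2+1→33554431, (26,3):141197991025·3+16777215→423610750290, (26,4):46771289738810·4+141197991025→187226356946265, (26,5):2436684974110751·5+46771289738810→12230196160292565, (26,6):37026417000002430·6+2436684974110751→224595186974125331
@27  (27,3):423610750290·3+33554431→1270865805301, (27,4):187226356946265·4+423610750290→749329038535350, (27,5):12230196160292565·5+187226356946265→61338207158409090, (27,6):224595186974125331·6+12230196160292565→1359801318005044551
Read S(27,3) = 1270865805301, S(27,4) = 749329038535350, S(27,5) = 61338207158409090, S(27,6) = 1359801318005044551.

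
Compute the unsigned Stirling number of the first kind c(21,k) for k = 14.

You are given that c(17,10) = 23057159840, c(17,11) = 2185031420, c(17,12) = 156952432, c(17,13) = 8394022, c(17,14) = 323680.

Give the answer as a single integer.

756111184500

r18: T_18,11=17×2185031420+23057159840=60202693980; T_18,12=17×156952432+2185031420=4853222764; T_18,13=17×8394022+156952432=299650806; T_18,14=17×323680+8394022=13896582
r19: T_19,12=18×4853222764+60202693980=147560703732; T_19,13=18×299650806+4853222764=10246937272; T_19,14=18×13896582+299650806=549789282
r20: T_20,13=19×10246937272+147560703732=342252511900; T_20,14=19×549789282+10246937272=20692933630
r21: T_21,14=20×20692933630+342252511900=756111184500
Read c(21,14) = 756111184500.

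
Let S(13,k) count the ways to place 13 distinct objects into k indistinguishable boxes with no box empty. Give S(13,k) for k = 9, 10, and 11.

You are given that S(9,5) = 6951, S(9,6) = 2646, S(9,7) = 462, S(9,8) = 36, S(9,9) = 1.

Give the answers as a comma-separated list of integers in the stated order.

r10: T_10,6=6×2646+6951=22827; T_10,7=7×462+2646=5880; T_10,8=8×36+462=750; T_10,9=9×1+36=45; T_10,10=10×0+1=1
r11: T_11,7=7×5880+22827=63987; T_11,8=8×750+5880=11880; T_11,9=9×45+750=1155; T_11,10=10×1+45=55; T_11,11=11×0+1=1
r12: T_12,8=8×11880+63987=159027; T_12,9=9×1155+11880=22275; T_12,10=10×55+1155=1705; T_12,11=11×1+55=66
r13: T_13,9=9×22275+159027=359502; T_13,10=10×1705+22275=39325; T_13,11=11×66+1705=2431
Read S(13,9) = 359502, S(13,10) = 39325, S(13,11) = 2431.

359502, 39325, 2431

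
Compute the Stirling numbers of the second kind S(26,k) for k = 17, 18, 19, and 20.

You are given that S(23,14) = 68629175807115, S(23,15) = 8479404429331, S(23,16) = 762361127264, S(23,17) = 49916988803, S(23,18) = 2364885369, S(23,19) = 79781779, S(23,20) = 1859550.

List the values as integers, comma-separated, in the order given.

row 24: T[24][15]=15·8479404429331+68629175807115=195820242247080  T[24][16]=16·762361127264+8479404429331=20677182465555  T[24][17]=17·49916988803+762361127264=1610949936915  T[24][18]=18·2364885369+49916988803=92484925445  T[24][19]=19·79781779+2364885369=3880739170  T[24][20]=20·1859550+79781779=116972779
row 25: T[25][16]=16·20677182465555+195820242247080=526655161695960  T[25][17]=17·1610949936915+20677182465555=48063331393110  T[25][18]=18·92484925445+1610949936915=3275678594925  T[25][19]=19·3880739170+92484925445=166218969675  T[25][20]=20·116972779+3880739170=6220194750
row 26: T[26][17]=17·48063331393110+526655161695960=1343731795378830  T[26][18]=18·3275678594925+48063331393110=107025546101760  T[26][19]=19·166218969675+3275678594925=6433839018750  T[26][20]=20·6220194750+166218969675=290622864675
Read S(26,17) = 1343731795378830, S(26,18) = 107025546101760, S(26,19) = 6433839018750, S(26,20) = 290622864675.

1343731795378830, 107025546101760, 6433839018750, 290622864675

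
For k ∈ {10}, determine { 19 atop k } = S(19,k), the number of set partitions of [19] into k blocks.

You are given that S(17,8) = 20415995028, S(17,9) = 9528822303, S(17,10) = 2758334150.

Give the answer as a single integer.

477297033785

r18: T_18,9=9×9528822303+20415995028=106175395755; T_18,10=10×2758334150+9528822303=37112163803
r19: T_19,10=10×37112163803+106175395755=477297033785
Read S(19,10) = 477297033785.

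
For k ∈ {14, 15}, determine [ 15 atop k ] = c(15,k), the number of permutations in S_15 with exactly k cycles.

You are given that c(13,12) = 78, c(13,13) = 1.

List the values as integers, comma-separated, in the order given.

[14] T[14,13]:13*1+78=91 · T[14,14]:13*0+1=1
[15] T[15,14]:14*1+91=105 · T[15,15]:14*0+1=1
Read c(15,14) = 105, c(15,15) = 1.

105, 1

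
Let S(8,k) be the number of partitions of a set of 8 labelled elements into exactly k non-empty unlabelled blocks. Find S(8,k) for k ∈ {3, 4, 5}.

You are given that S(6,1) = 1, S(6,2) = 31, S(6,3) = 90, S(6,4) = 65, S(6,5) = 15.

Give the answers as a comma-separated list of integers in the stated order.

966, 1701, 1050

[7] T[7,2]:2*31+1=63 · T[7,3]:3*90+31=301 · T[7,4]:4*65+90=350 · T[7,5]:5*15+65=140
[8] T[8,3]:3*301+63=966 · T[8,4]:4*350+301=1701 · T[8,5]:5*140+350=1050
Read S(8,3) = 966, S(8,4) = 1701, S(8,5) = 1050.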